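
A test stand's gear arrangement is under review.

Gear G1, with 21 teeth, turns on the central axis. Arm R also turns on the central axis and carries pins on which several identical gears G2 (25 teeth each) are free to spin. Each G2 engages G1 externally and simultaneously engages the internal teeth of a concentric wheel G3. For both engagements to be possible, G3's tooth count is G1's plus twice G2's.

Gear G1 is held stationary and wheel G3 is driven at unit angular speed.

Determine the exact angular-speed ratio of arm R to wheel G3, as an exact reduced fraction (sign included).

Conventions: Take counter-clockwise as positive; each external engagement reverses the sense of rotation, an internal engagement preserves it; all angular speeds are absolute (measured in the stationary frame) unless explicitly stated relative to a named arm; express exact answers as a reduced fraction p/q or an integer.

71/92

class = planetary set [G3 = 21+2·25 = 71; Willis about the carrier]
ring teeth: 21 + 2·25 = 71
21(ω_sun−ω_arm) = −71(ω_ring−ω_arm),  ω_sun = 0, ω_ring = 1
21(0−ω_arm) = −71(1−ω_arm)  ⇒  92·ω_arm = 71  ⇒  ω_arm = 71/92
ω_out/ω_in = 71/92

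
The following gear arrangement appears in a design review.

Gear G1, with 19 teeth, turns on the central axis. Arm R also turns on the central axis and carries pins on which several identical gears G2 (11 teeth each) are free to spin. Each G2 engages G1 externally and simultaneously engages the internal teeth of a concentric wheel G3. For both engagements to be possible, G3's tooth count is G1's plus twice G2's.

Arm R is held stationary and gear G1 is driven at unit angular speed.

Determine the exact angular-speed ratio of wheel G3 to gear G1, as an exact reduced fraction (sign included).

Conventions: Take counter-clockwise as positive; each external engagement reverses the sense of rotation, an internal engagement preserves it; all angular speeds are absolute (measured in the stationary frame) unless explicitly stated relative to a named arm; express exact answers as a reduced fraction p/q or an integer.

-19/41

planetary set (19T centre, 11T on arm, 41T internal) — Willis relation
ring teeth: 19 + 2·11 = 41
19(ω_sun−ω_arm) = −41(ω_ring−ω_arm),  ω_arm = 0, ω_sun = 1
ω_ring = 0 − (19/41)(1−0) = -19/41
ω_out/ω_in = -19/41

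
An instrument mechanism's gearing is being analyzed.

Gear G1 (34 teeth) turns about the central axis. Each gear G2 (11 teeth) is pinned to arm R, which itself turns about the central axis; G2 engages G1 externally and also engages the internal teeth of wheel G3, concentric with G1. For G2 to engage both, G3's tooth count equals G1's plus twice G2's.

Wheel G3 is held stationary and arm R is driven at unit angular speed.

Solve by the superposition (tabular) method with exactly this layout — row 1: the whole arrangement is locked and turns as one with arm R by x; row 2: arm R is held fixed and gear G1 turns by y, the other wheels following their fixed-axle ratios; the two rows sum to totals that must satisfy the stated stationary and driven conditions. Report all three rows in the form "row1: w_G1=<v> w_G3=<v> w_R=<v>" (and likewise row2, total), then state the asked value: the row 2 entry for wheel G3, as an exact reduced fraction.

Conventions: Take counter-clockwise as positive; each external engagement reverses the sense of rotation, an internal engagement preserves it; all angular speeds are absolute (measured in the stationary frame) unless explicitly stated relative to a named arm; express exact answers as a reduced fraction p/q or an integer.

row1: w_G1=1 w_G3=1 w_R=1
row2: w_G1=28/17 w_G3=-1 w_R=0
total: w_G1=45/17 w_G3=0 w_R=1
asked value: -1

class = planetary set [G3 = 34+2·11 = 56; Willis about the carrier]
row 1 — lock + rotate with arm: ω_sun = ω_ring = ω_arm = x
row 2 — arm fixed, fixed-axis ratios: sun y, ring −(34/56)·y, arm 0
boundary: total ω_ring = x − (34/56)·y = 0 and total ω_arm = x = 1  ⇒  y = 28/17, x = 1
row 2 ring = −(34/56)·28/17 = -1
totals (row 1 + row 2): sun 1 + 28/17 = 45/17, ring 1 + (-1) = 0, arm 1 + 0 = 1
asked cell (row2, ring) = -1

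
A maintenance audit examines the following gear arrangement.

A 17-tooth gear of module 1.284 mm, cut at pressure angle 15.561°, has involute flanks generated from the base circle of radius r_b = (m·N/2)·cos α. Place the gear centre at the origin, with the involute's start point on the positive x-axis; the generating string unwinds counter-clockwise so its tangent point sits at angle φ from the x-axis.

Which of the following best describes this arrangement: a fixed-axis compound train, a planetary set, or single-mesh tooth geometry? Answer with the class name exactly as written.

single-mesh tooth geometry

topology: single-mesh involute geometry — m = 1.284, N = 17
classification: single-mesh tooth geometry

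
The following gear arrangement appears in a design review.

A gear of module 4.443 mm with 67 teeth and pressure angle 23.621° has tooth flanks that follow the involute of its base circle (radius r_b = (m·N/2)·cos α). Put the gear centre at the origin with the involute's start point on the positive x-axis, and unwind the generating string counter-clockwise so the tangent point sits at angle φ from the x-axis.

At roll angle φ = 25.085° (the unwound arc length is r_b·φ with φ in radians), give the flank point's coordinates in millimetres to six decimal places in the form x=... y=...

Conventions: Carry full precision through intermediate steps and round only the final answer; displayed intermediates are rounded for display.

x=148.820247 y=3.742179

recognized (one wheel, involute flank): single-mesh tooth geometry, m = 4.443, N = 67
pitch radius r_p = m·N/2 = 4.443·67/2 = 148.840500
base radius r_b = r_p·cos α = 148.840500·cos 23.621° = 136.370037
roll angle φ = 25.085° = 0.43781584 rad
x = r_b·(cos φ + φ·sin φ) = 148.820247
y = r_b·(sin φ − φ·cos φ) = 3.742179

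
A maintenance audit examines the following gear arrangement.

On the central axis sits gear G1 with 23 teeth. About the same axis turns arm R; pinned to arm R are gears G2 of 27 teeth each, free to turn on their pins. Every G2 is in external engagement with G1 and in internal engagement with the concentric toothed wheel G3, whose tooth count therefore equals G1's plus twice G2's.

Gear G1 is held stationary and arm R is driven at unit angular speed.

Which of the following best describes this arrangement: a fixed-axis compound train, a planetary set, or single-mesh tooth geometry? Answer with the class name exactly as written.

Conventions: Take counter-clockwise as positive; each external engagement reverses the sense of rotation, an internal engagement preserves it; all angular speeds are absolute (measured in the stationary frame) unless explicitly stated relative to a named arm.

planetary set

topology: planetary set — G1 23T / G2 27T / G3 77T, arm = carrier (Willis)
classification: planetary set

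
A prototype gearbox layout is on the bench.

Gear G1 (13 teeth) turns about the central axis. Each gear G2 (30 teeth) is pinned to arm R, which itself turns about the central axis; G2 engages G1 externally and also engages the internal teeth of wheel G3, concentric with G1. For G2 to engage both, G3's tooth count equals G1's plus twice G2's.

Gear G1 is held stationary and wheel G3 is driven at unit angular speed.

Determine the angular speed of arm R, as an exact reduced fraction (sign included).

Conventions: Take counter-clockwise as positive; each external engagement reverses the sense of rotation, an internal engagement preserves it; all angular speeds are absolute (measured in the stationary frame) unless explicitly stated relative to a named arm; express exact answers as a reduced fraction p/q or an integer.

planetary set (13T centre, 30T on arm, 73T internal) — Willis relation
ring teeth: 13 + 2·30 = 73
13(ω_sun−ω_arm) = −73(ω_ring−ω_arm),  ω_sun = 0, ω_ring = 1
13(0−ω_arm) = −73(1−ω_arm)  ⇒  86·ω_arm = 73  ⇒  ω_arm = 73/86
exact speed ratio = 73/86

73/86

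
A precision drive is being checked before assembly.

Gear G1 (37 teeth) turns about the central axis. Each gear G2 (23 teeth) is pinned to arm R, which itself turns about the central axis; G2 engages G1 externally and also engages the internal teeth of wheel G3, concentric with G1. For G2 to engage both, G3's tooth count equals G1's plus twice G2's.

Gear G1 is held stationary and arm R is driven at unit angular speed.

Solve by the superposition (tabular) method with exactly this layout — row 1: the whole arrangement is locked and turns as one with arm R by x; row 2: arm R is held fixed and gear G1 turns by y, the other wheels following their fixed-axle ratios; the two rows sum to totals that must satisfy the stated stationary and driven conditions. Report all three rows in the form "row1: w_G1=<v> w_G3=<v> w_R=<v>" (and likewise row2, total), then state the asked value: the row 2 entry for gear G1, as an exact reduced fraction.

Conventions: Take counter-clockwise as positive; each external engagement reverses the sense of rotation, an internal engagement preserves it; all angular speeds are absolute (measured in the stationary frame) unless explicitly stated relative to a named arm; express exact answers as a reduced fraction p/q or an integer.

row1: w_G1=1 w_G3=1 w_R=1
row2: w_G1=-1 w_G3=37/83 w_R=0
total: w_G1=0 w_G3=120/83 w_R=1
asked value: -1

class = planetary set [G3 = 37+2·23 = 83; Willis about the carrier]
row 1 — lock + rotate with arm: ω_sun = ω_ring = ω_arm = x
row 2 (arm held, sun turns y): ω_ring = −(37/83)·y, ω_arm = 0
boundary: total ω_sun = x + y = 0 and total ω_arm = x = 1  ⇒  y = -1, x = 1
row 2 ring = −(37/83)·(-1) = 37/83
totals (row 1 + row 2): sun 1 + (-1) = 0, ring 1 + 37/83 = 120/83, arm 1 + 0 = 1
asked cell (row2, sun) = -1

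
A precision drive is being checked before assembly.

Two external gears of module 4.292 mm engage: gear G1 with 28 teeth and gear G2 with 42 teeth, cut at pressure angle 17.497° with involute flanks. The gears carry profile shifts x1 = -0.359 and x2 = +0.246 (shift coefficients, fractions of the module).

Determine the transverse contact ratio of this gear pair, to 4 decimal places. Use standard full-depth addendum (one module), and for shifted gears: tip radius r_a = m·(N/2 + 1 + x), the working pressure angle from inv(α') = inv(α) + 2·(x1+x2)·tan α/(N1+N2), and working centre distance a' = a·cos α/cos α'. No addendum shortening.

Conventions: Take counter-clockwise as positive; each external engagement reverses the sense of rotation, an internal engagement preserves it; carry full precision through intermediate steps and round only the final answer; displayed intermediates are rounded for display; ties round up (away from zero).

class = single-mesh tooth geometry [involute pair 28T × 42T, m = 4.292]
base radii: r_b1 = 57.307890, r_b2 = 85.961835
tip radii: r_a1 = 62.839172, r_a2 = 95.479832
inv(α') = inv(17.497°) + 2·(-0.359+0.246)·tan α/(28+42) = 0.00884319  ⇒  α' = 16.88795°
a' = a·cos α / cos α' = 150.2200·cos 17.497°/cos 16.88795° = 149.726735
action lengths: √(r_a1²−r_b1²) = 25.779202, √(r_a2²−r_b2²) = 41.556723
base pitch p_b = π·m·cos α = 12.859860
CR = (25.779202 + 41.556723 − 149.726735·sin 16.88795°)/12.859860 = 1.853843
contact ratio ≈ 1.8538

1.8538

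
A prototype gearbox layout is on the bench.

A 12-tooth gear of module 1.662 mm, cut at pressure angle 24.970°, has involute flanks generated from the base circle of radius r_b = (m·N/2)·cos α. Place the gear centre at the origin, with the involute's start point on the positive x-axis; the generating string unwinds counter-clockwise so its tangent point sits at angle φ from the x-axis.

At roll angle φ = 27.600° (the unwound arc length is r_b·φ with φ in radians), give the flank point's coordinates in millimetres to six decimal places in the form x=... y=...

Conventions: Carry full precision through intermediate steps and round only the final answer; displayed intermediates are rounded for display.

single-mesh involute tooth geometry (12T wheel at module 1.662)
pitch radius r_p = m·N/2 = 1.662·12/2 = 9.972000
base radius r_b = r_p·cos α = 9.972000·cos 24.970° = 9.039907
roll angle φ = 27.600° = 0.48171087 rad
x = r_b·(cos φ + φ·sin φ) = 10.028676
y = r_b·(sin φ − φ·cos φ) = 0.329072

x=10.028676 y=0.329072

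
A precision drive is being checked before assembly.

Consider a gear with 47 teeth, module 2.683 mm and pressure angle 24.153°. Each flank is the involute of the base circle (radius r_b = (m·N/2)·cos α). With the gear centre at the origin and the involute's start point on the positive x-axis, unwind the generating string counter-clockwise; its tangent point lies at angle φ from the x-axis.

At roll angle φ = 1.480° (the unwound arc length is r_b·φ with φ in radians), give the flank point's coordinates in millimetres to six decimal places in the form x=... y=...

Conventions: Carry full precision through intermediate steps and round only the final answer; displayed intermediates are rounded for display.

x=57.550002 y=0.000330

single-mesh involute tooth geometry (47T wheel at module 2.683)
pitch radius r_p = m·N/2 = 2.683·47/2 = 63.050500
base radius r_b = r_p·cos α = 63.050500·cos 24.153° = 57.530812
roll angle φ = 1.480° = 0.02583087 rad
x = r_b·(cos φ + φ·sin φ) = 57.550002
y = r_b·(sin φ − φ·cos φ) = 0.000330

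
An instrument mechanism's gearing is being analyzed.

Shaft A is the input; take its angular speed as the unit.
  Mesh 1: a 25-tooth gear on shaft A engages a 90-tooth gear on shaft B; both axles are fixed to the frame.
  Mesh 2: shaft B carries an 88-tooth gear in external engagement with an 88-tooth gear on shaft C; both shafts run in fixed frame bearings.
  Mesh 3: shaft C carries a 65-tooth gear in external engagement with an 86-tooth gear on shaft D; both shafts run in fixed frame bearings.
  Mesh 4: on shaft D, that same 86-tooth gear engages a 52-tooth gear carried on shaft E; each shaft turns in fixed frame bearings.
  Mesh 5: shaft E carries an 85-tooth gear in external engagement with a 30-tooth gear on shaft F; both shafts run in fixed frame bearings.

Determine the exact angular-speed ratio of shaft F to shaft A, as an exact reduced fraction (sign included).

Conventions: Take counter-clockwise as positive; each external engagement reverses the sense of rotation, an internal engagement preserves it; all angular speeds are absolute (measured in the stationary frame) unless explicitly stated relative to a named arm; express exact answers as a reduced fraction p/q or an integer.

-425/432

class = fixed-axis compound train [5 meshes; 5 ratios multiply, 5 sense flips]
mesh 1 [25T→90T]: running ratio 5/18, sense −
mesh 2 [88T→88T]: running ratio 5/18, sense +
mesh 3 [65T→86T]: running ratio 325/1548, sense −
mesh 4 [86T→52T]: running ratio 25/72, sense +
mesh 5 [85T→30T]: running ratio 425/432, sense −
ω_out/ω_in = -425/432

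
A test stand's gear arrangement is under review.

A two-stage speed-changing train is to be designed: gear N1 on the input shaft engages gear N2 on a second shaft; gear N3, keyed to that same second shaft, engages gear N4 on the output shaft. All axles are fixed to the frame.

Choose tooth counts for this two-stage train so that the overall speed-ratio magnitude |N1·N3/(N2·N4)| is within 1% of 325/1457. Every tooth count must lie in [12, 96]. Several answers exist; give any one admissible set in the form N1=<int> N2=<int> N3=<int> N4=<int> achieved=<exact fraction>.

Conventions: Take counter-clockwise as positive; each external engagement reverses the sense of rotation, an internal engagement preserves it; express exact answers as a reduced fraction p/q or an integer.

N1=13 N2=31 N3=25 N4=47 achieved=325/1457

topology: fixed-axis compound train — 2 stages, target 325/1457
target = 325/1457 in lowest terms: an exact hit needs N1·N3 = k·325 and N2·N4 = k·1457 for one integer k, every count in [12, 96]; additionally prefer no 1:1 stage (N1 ≠ N2, N3 ≠ N4)
k = 1: N1·N3 = 325 = 13·25, N2·N4 = 1457 = 31·47
achieved = 13·25/(31·47) = 325/1457; |achieved − target| = 0 ≤ 13/5828 ✓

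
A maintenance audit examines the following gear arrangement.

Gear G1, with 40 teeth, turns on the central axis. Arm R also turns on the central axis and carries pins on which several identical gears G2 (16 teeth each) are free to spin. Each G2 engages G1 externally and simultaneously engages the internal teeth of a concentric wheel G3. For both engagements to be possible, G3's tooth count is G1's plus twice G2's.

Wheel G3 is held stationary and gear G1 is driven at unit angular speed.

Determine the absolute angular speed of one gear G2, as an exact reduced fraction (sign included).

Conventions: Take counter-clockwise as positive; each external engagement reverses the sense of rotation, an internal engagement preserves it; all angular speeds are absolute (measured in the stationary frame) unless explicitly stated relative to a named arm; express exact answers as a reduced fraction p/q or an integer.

-5/4

planetary set (40T centre, 16T on arm, 72T internal) — Willis relation
ring teeth: 40 + 2·16 = 72
40(ω_sun−ω_arm) = −72(ω_ring−ω_arm),  ω_ring = 0, ω_sun = 1
40(1−ω_arm) = −72(0−ω_arm)  ⇒  112·ω_arm = 40  ⇒  ω_arm = 5/14
sun–planet mesh: 40·(1−5/14) = −16·(ω_p−ω_arm)  ⇒  ω_p−ω_arm = -45/28
ω_p = 5/14 − 45/28 = -5/4
exact speed ratio = -5/4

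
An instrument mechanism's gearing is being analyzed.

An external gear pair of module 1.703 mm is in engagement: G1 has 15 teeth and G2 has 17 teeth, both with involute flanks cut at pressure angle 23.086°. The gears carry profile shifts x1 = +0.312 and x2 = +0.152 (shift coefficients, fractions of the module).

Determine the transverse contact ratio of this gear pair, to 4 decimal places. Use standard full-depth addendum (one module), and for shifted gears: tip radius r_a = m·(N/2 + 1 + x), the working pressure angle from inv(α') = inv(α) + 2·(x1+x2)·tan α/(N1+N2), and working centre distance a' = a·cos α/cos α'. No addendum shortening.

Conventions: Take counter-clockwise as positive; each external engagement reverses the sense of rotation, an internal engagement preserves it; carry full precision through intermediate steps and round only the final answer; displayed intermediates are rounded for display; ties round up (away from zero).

recognized (one external pair, fixed centres): single-mesh tooth geometry, m = 1.703, N1 = 15, N2 = 17
base radii: r_b1 = 11.749644, r_b2 = 13.316263
tip radii: r_a1 = 15.006836, r_a2 = 16.437356
inv(α') = inv(23.086°) + 2·(+0.312+0.152)·tan α/(15+17) = 0.03568184  ⇒  α' = 26.41033°
a' = a·cos α / cos α' = 27.2480·cos 23.086°/cos 26.41033° = 27.986851
action lengths: √(r_a1²−r_b1²) = 9.335469, √(r_a2²−r_b2²) = 9.636587
base pitch p_b = π·m·cos α = 4.921679
CR = (9.335469 + 9.636587 − 27.986851·sin 26.41033°)/4.921679 = 1.325482
contact ratio ≈ 1.3255

1.3255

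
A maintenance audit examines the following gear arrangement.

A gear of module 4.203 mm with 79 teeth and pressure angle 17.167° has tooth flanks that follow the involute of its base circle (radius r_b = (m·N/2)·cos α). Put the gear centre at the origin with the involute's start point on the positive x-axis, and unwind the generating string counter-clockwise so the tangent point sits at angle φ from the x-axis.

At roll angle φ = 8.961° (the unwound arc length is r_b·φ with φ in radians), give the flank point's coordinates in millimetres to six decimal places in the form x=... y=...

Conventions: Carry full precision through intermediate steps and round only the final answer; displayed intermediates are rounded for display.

class = single-mesh tooth geometry [base-circle involute, m = 4.203, 79T]
pitch radius r_p = m·N/2 = 4.203·79/2 = 166.018500
base radius r_b = r_p·cos α = 166.018500·cos 17.167° = 158.622130
roll angle φ = 8.961° = 0.15639895 rad
x = r_b·(cos φ + φ·sin φ) = 160.550282
y = r_b·(sin φ − φ·cos φ) = 0.201782

x=160.550282 y=0.201782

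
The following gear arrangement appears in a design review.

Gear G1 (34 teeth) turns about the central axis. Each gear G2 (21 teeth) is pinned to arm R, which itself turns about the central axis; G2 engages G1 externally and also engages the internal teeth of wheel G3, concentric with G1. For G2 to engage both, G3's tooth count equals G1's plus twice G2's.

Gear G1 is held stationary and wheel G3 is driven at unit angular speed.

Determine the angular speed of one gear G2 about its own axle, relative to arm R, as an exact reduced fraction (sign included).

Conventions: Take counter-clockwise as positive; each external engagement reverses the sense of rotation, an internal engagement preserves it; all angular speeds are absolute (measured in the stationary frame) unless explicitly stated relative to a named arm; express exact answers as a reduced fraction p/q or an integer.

recognized (axles ride arm R): planetary set, 34/21/76 teeth
ring teeth: 34 + 2·21 = 76
34(ω_sun−ω_arm) = −76(ω_ring−ω_arm),  ω_sun = 0, ω_ring = 1
34(0−ω_arm) = −76(1−ω_arm)  ⇒  110·ω_arm = 76  ⇒  ω_arm = 38/55
sun–planet mesh: 34·(0−38/55) = −21·(ω_p−ω_arm)  ⇒  ω_p−ω_arm = 1292/1155
exact speed ratio = 1292/1155

1292/1155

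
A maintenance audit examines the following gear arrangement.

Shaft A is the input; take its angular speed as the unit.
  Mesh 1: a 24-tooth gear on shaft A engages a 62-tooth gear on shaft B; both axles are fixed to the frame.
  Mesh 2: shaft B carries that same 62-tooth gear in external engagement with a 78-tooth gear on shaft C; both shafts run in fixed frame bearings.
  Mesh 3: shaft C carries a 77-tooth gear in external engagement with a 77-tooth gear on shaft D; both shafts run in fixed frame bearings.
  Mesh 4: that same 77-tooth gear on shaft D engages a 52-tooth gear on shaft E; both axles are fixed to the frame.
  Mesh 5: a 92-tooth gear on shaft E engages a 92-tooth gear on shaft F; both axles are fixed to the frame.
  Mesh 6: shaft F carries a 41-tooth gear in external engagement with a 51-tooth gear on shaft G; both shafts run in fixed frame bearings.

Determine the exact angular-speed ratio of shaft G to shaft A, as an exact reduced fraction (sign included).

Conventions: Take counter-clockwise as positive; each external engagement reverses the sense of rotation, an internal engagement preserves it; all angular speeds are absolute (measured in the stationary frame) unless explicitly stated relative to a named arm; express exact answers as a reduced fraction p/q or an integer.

class = fixed-axis compound train [6 meshes; 6 ratios multiply, 6 sense flips]
mesh 1 [24T→62T]: running ratio 12/31, sense −
mesh 2 [62T→78T]: running ratio 4/13, sense +
mesh 3 [77T→77T]: running ratio 4/13, sense −
mesh 4 [77T→52T]: running ratio 77/169, sense +
mesh 5 [92T→92T]: running ratio 77/169, sense −
mesh 6 [41T→51T]: running ratio 3157/8619, sense +
ω_out/ω_in = 3157/8619

3157/8619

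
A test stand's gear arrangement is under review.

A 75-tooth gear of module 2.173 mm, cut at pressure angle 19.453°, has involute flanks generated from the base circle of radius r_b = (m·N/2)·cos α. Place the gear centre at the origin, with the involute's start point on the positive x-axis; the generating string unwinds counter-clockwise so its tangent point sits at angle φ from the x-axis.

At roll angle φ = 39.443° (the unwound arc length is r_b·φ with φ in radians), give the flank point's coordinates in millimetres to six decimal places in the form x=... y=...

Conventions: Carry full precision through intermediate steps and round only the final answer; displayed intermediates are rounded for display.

single-mesh involute tooth geometry (75T wheel at module 2.173)
pitch radius r_p = m·N/2 = 2.173·75/2 = 81.487500
base radius r_b = r_p·cos α = 81.487500·cos 19.453° = 76.835786
roll angle φ = 39.443° = 0.68841022 rad
x = r_b·(cos φ + φ·sin φ) = 92.941417
y = r_b·(sin φ − φ·cos φ) = 7.966385

x=92.941417 y=7.966385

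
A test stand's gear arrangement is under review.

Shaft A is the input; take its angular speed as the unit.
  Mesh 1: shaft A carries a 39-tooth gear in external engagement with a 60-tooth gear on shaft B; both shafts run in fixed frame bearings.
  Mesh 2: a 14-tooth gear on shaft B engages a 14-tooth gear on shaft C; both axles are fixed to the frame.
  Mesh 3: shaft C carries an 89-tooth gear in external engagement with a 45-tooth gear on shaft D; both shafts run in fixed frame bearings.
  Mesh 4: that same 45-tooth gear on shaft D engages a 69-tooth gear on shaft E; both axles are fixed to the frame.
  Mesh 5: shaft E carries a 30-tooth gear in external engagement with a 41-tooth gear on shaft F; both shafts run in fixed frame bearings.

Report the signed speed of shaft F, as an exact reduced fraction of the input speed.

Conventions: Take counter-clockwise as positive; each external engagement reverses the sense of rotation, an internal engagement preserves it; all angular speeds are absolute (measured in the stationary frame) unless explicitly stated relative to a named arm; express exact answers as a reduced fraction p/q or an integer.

-1157/1886

5-mesh fixed-axis compound train (all bearings frame-fixed)
mesh 1 [39T→60T]: |ω|/ω_in = 1×39/60 = 13/20, sense flips to −
mesh 2 [14T→14T]: |ω|/ω_in = (13/20)×14/14 = 13/20, sense flips to +
mesh 3 [89T→45T]: |ω|/ω_in = (13/20)×89/45 = 1157/900, sense flips to −
mesh 4 [45T→69T]: |ω|/ω_in = (1157/900)×45/69 = 1157/1380, sense flips to +
mesh 5 [30T→41T]: |ω|/ω_in = (1157/1380)×30/41 = 1157/1886, sense flips to −
signed output speed (× input speed) = -1157/1886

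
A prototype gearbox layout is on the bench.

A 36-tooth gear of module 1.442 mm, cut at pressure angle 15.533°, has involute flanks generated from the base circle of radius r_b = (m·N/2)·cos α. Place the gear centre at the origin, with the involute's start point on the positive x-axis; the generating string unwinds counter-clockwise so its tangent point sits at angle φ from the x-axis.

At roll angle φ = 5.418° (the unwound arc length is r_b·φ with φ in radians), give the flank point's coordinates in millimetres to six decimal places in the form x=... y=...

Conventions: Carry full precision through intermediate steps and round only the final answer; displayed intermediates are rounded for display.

topology: single-mesh involute geometry — m = 1.442, N = 36
pitch radius r_p = m·N/2 = 1.442·36/2 = 25.956000
base radius r_b = r_p·cos α = 25.956000·cos 15.533° = 25.007993
roll angle φ = 5.418° = 0.09456194 rad
x = r_b·(cos φ + φ·sin φ) = 25.119553
y = r_b·(sin φ − φ·cos φ) = 0.007042

x=25.119553 y=0.007042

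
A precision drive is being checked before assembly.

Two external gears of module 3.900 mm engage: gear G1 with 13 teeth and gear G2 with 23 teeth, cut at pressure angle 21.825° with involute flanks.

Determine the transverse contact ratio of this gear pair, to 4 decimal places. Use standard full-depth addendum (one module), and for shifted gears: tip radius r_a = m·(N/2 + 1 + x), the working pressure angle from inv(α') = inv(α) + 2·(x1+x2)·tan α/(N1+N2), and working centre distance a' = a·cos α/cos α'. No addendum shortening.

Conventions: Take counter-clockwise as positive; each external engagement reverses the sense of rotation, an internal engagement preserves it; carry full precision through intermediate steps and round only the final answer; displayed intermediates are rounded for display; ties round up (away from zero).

1.4622

single-mesh involute tooth geometry (13T engaging 23T at module 3.900)
base radii: r_b1 = 23.533006, r_b2 = 41.635318
tip radii: r_a1 = 29.250000, r_a2 = 48.750000
no profile shift: α' = α, a' = a
action lengths: √(r_a1²−r_b1²) = 17.371245, √(r_a2²−r_b2²) = 25.358683
base pitch p_b = π·m·cos α = 11.374018
CR = (17.371245 + 25.358683 − 70.200000·sin 21.82500°)/11.374018 = 1.462233
contact ratio ≈ 1.4622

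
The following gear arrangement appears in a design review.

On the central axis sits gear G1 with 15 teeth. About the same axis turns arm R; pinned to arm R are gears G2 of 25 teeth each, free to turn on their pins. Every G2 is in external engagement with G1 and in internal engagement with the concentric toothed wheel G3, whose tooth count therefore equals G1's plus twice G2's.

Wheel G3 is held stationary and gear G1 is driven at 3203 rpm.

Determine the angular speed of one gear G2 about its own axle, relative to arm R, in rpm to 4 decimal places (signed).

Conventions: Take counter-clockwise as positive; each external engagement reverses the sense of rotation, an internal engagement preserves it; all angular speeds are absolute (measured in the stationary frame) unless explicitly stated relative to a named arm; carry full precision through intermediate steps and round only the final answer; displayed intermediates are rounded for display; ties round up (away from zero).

planetary set (15T centre, 25T on arm, 65T internal) — Willis relation
normalise by the input: solve with ω_sun = 1, then scale by 3203 rpm
ring teeth: 15 + 2·25 = 65
15(ω_sun−ω_arm) = −65(ω_ring−ω_arm),  ω_ring = 0, ω_sun = 1
15(1−ω_arm) = −65(0−ω_arm)  ⇒  80·ω_arm = 15  ⇒  ω_arm = 3/16
sun–planet mesh: 15·(1−3/16) = −25·(ω_p−ω_arm)  ⇒  ω_p−ω_arm = -39/80
scale: ω_p−ω_arm = -39/80 × 3203 rpm = -1561.4625 rpm

-1561.4625 rpm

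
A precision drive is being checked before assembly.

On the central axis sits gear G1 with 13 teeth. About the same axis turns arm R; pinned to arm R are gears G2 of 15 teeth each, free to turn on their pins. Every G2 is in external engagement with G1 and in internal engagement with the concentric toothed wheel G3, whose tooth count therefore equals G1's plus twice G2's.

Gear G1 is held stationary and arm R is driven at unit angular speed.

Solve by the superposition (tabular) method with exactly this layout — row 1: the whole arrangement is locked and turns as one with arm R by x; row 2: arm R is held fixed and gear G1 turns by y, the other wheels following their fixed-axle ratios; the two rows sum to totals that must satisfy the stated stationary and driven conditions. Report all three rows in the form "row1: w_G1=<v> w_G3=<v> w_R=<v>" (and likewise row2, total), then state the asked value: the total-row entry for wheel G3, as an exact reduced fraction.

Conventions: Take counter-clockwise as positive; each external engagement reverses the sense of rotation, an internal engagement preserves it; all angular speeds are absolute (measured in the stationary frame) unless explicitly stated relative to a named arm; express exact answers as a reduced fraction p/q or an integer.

row1: w_G1=1 w_G3=1 w_R=1
row2: w_G1=-1 w_G3=13/43 w_R=0
total: w_G1=0 w_G3=56/43 w_R=1
asked value: 56/43

recognized (axles ride arm R): planetary set, 13/15/43 teeth
row 1 (train locked, turned with arm): all members turn x
row 2 — arm fixed, fixed-axis ratios: sun y, ring −(13/43)·y, arm 0
boundary: total ω_sun = x + y = 0 and total ω_arm = x = 1  ⇒  y = -1, x = 1
row 2 ring = −(13/43)·(-1) = 13/43
totals (row 1 + row 2): sun 1 + (-1) = 0, ring 1 + 13/43 = 56/43, arm 1 + 0 = 1
asked cell (total, ring) = 56/43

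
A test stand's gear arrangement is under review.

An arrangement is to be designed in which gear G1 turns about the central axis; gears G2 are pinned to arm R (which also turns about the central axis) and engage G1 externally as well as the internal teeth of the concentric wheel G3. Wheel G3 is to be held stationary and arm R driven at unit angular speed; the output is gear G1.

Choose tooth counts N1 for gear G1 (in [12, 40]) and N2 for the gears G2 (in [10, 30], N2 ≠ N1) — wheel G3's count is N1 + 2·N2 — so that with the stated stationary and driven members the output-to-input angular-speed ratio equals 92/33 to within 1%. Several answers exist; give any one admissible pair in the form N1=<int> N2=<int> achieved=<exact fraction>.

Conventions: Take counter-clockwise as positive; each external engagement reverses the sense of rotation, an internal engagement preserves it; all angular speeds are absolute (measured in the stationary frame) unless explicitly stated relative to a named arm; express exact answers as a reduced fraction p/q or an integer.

class = planetary set [ratio 92/33 wanted; Willis about the carrier]
Willis with ω_ring = 0: ω_sun/ω_arm = (N1+N3)/N1; set equal to 92/33  ⇒  N3/N1 = 92/33 − 1 = 59/33
N3 = N1 + 2·N2  ⇒  N2/N1 = (N3/N1 − 1)/2 = (59/33 − 1)/2 = 13/33
smallest multiple with N1 ≥ 12 and N2 ≥ 10: k = 1  ⇒  N1 = 1·33 = 33, N2 = 1·13 = 13 (N1 ≤ 40, N2 ≤ 30, N2 ≠ N1 ✓), N3 = 33 + 2·13 = 59
check: (N1+N3)/N1 with N1 = 33, N3 = 59 gives 92/33; |achieved − target| = 0 ≤ 23/825 ✓

N1=33 N2=13 achieved=92/33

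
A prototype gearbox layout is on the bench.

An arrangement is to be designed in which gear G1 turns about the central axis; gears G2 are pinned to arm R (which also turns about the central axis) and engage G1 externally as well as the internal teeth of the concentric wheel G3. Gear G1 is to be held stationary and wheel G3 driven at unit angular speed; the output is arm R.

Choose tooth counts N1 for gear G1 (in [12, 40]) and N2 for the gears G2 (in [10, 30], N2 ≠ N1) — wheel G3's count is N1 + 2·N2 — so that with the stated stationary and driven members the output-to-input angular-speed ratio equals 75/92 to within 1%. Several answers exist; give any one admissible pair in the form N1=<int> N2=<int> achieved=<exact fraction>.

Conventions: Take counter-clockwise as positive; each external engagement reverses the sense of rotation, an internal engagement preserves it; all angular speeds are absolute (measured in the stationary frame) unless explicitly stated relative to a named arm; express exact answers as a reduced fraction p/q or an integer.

topology: planetary set — design target 75/92, arm = carrier (Willis)
Willis with ω_sun = 0: ω_arm/ω_ring = N3/(N1+N3); set equal to 75/92  ⇒  N3/N1 = (75/92)/(1 − 75/92) = 75/17
N3 = N1 + 2·N2  ⇒  N2/N1 = (N3/N1 − 1)/2 = (75/17 − 1)/2 = 29/17
smallest multiple with N1 ≥ 12 and N2 ≥ 10: k = 1  ⇒  N1 = 1·17 = 17, N2 = 1·29 = 29 (N1 ≤ 40, N2 ≤ 30, N2 ≠ N1 ✓), N3 = 17 + 2·29 = 75
check: N3/(N1+N3) with N1 = 17, N3 = 75 gives 75/92; |achieved − target| = 0 ≤ 3/368 ✓

N1=17 N2=29 achieved=75/92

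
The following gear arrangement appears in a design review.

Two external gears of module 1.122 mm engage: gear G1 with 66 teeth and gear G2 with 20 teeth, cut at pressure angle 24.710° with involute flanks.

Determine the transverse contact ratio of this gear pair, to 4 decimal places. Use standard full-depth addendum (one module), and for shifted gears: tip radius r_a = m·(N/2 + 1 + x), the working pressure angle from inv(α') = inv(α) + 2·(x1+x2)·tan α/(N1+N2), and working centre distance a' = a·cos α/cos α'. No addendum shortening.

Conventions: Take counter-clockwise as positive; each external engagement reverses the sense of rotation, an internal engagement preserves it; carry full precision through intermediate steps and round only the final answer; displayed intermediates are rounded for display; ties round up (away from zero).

recognized (one external pair, fixed centres): single-mesh tooth geometry, m = 1.122, N1 = 66, N2 = 20
base radii: r_b1 = 33.635723, r_b2 = 10.192643
tip radii: r_a1 = 38.148000, r_a2 = 12.342000
no profile shift: α' = α, a' = a
action lengths: √(r_a1²−r_b1²) = 17.997446, √(r_a2²−r_b2²) = 6.959525
base pitch p_b = π·m·cos α = 3.202113
CR = (17.997446 + 6.959525 − 48.246000·sin 24.71000°)/3.202113 = 1.495545
contact ratio ≈ 1.4955

1.4955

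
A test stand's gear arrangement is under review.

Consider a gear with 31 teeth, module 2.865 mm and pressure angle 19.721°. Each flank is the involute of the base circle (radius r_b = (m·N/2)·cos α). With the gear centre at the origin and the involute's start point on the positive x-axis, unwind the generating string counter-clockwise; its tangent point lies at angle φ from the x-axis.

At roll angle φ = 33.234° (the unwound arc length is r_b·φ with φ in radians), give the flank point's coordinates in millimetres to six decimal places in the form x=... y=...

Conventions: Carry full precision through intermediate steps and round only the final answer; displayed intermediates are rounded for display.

x=48.254603 y=2.628948

topology: single-mesh involute geometry — m = 2.865, N = 31
pitch radius r_p = m·N/2 = 2.865·31/2 = 44.407500
base radius r_b = r_p·cos α = 44.407500·cos 19.721° = 41.802864
roll angle φ = 33.234° = 0.58004272 rad
x = r_b·(cos φ + φ·sin φ) = 48.254603
y = r_b·(sin φ − φ·cos φ) = 2.628948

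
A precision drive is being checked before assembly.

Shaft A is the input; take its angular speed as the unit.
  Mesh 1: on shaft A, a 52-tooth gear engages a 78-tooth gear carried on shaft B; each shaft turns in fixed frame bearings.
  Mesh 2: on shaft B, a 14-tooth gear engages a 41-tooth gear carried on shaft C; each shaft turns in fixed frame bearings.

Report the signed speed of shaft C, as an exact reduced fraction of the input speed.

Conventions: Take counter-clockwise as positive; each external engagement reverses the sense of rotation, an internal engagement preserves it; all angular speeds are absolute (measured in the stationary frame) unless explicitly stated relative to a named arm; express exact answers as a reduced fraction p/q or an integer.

2-mesh fixed-axis compound train (all bearings frame-fixed)
mesh 1 [52T→78T]: |ω|/ω_in = 1×52/78 = 2/3, sense flips to −
mesh 2 [14T→41T]: |ω|/ω_in = (2/3)×14/41 = 28/123, sense flips to +
signed output speed (× input speed) = 28/123

28/123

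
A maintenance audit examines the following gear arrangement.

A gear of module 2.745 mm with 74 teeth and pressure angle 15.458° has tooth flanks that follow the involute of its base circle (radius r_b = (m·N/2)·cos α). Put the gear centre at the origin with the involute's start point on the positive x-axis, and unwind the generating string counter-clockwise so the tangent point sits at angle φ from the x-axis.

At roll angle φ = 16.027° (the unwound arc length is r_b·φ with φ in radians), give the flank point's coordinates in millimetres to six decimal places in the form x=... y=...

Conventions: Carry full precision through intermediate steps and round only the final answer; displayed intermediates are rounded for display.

x=101.646170 y=0.708612

single-mesh involute tooth geometry (74T wheel at module 2.745)
pitch radius r_p = m·N/2 = 2.745·74/2 = 101.565000
base radius r_b = r_p·cos α = 101.565000·cos 15.458° = 97.890997
roll angle φ = 16.027° = 0.27972392 rad
x = r_b·(cos φ + φ·sin φ) = 101.646170
y = r_b·(sin φ − φ·cos φ) = 0.708612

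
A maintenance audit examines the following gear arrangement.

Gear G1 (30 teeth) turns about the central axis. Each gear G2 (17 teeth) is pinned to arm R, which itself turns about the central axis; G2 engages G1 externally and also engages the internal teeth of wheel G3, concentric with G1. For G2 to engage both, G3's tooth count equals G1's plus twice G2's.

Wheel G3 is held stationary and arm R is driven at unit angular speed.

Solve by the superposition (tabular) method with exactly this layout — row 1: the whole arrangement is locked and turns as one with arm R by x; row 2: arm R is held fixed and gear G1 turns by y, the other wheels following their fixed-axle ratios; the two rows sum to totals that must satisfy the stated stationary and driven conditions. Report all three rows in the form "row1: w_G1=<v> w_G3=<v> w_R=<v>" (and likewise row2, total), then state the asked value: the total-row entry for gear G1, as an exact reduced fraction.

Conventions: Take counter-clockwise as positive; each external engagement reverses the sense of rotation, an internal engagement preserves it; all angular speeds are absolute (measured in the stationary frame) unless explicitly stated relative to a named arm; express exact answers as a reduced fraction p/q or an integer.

row1: w_G1=1 w_G3=1 w_R=1
row2: w_G1=32/15 w_G3=-1 w_R=0
total: w_G1=47/15 w_G3=0 w_R=1
asked value: 47/15

planetary set (30T centre, 17T on arm, 64T internal) — Willis relation
superposition row 1 [locked train]: every member turns x
row 2 (arm held, sun turns y): ω_ring = −(30/64)·y, ω_arm = 0
boundary: total ω_ring = x − (30/64)·y = 0 and total ω_arm = x = 1  ⇒  y = 32/15, x = 1
row 2 ring = −(30/64)·32/15 = -1
totals (row 1 + row 2): sun 1 + 32/15 = 47/15, ring 1 + (-1) = 0, arm 1 + 0 = 1
asked cell (total, sun) = 47/15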